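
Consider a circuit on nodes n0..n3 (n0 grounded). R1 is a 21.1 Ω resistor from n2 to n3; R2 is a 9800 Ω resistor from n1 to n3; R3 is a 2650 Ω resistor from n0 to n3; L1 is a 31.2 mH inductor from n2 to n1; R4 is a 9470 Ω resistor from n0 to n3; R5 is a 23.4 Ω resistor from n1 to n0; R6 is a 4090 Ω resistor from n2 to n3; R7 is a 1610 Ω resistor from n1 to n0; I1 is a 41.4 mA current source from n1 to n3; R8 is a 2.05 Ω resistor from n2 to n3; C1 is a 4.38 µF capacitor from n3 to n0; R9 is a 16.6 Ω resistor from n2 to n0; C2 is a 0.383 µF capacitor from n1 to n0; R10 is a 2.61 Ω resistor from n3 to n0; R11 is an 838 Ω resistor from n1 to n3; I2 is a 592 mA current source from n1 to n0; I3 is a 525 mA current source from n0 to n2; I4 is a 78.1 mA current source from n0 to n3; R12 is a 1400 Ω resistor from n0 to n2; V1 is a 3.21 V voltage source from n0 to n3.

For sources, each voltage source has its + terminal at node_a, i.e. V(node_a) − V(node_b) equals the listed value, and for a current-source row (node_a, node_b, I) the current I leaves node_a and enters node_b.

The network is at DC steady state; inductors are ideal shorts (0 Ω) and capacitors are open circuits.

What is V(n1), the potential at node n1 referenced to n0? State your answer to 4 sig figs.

-2.857 V

MNA unknowns: 3 node voltages V₁..V_3 plus 2 source currents (L1, V1)
R1: Y=0.04739 on G[2,3]
R2: Y=0.0001020 on G[1,3]
R3: Y=0.0003774 on G[0,3]
L1: row V2−V1=0, i_L1 at 2,1
R4: Y=0.0001056 on G[0,3]
R5: Y=0.04274 on G[1,0]
R6: Y=0.0002445 on G[2,3]
R7: Y=0.0006211 on G[1,0]
I1: z[1]−=0.0414, z[3]+=0.0414
R8: Y=0.4878 on G[2,3]
C1: Y=0.000 on G[3,0]
R9: Y=0.06024 on G[2,0]
C2: Y=0.000 on G[1,0]
R10: Y=0.3831 on G[3,0]
R11: Y=0.001193 on G[1,3]
I2: z[1]−=0.592, z[0]+=0.592
I3: z[0]−=0.525, z[2]+=0.525
I4: z[0]−=0.0781, z[3]+=0.0781
R12: Y=0.0007143 on G[0,2]
V1: row V0−V3=3.21, i_V1 at 0,3
solve → V1=-2.857, V2=-2.857, V3=-3.210
aux → i_L1=0.5100, i_V1=-1.541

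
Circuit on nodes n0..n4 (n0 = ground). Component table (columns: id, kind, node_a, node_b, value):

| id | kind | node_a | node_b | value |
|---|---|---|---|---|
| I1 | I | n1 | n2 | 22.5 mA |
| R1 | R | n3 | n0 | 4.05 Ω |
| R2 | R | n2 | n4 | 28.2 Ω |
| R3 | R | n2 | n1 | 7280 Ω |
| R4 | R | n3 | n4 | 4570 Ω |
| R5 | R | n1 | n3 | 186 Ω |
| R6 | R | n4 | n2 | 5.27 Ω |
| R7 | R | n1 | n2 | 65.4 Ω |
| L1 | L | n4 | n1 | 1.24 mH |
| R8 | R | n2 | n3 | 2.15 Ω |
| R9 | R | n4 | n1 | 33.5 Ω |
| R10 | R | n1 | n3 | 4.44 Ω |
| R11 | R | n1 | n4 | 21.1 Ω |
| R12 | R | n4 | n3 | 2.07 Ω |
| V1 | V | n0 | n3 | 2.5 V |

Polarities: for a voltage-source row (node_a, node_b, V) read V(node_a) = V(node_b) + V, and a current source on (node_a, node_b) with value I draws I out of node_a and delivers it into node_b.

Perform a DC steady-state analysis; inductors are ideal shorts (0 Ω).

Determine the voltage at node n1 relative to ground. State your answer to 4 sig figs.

-2.517 V

Element admittances at DC:
  I1: injects 0.0225 A into n2 (from n1)
  Y(R1) = 0.2469 S between n3,n0
  Y(R2) = 0.03546 S between n2,n4
  Y(R3) = 0.0001374 S between n2,n1
  Y(R4) = 0.0002188 S between n3,n4
  Y(R5) = 0.005376 S between n1,n3
  Y(R6) = 0.1898 S between n4,n2
  Y(R7) = 0.01529 S between n1,n2
  L1: short n4↔n1 (DC inductor)
  Y(R8) = 0.4651 S between n2,n3
  Y(R9) = 0.02985 S between n4,n1
  Y(R10) = 0.2252 S between n1,n3
  Y(R11) = 0.04739 S between n1,n4
  Y(R12) = 0.4831 S between n4,n3
  V1: constraint V(n0)−V(n3) = 2.5
Assemble and solve the 6×6 MNA system:
  V(n1)=-2.517  V(n2)=-2.474  V(n3)=-2.500  V(n4)=-2.517
  i(L1)=0.01792  i(V1)=-0.6173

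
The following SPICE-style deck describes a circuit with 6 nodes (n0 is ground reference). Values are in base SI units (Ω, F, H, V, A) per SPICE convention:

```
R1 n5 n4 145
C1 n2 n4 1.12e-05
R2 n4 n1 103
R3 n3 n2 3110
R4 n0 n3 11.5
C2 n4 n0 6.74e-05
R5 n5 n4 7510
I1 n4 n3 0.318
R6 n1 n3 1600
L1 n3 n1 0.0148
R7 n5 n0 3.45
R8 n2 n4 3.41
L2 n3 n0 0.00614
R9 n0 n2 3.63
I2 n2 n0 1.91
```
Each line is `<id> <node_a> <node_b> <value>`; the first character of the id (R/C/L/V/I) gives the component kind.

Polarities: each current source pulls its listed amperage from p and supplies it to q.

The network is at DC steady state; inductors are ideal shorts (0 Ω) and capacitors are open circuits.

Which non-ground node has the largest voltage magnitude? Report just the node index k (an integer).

4

MNA unknowns: 5 node voltages V₁..V_5 plus 2 source currents (L1, L2)
R1: Y=0.006897 on G[5,4]
C1: Y=0.000 on G[2,4]
R2: Y=0.009709 on G[4,1]
R3: Y=0.0003215 on G[3,2]
R4: Y=0.08696 on G[0,3]
C2: Y=0.000 on G[4,0]
R5: Y=0.0001332 on G[5,4]
I1: z[4]−=0.318, z[3]+=0.318
R6: Y=0.0006250 on G[1,3]
L1: row V3−V1=0, i_L1 at 3,1
R7: Y=0.2899 on G[5,0]
R8: Y=0.2933 on G[2,4]
L2: row V3−V0=0, i_L2 at 3,0
R9: Y=0.2755 on G[0,2]
I2: z[2]−=1.91, z[0]+=1.91
solve → V1=0.000, V2=-7.585, V3=0.000, V4=-8.206, V5=-0.1943
aux → i_L1=0.07967, i_L2=0.2359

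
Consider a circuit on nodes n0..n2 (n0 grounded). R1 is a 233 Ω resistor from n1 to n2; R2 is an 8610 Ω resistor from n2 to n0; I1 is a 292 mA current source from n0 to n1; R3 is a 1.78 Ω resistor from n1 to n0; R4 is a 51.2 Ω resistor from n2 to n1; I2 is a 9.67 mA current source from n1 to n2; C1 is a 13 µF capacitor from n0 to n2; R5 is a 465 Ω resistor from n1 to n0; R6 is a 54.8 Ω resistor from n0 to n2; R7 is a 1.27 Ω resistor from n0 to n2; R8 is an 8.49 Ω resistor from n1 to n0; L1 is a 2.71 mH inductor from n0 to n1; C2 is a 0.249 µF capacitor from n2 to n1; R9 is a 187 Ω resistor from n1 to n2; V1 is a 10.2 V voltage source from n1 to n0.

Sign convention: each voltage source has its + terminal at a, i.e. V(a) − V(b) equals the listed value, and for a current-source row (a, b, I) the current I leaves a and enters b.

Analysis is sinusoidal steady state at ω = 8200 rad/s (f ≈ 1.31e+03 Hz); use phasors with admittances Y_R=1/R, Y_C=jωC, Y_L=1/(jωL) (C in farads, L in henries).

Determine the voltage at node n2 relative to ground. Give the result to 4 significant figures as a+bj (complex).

0.3650-0.02255j V

Element admittances at ω=8200 rad/s:
  Y(R1) = 0.004292+0.000j S between n1,n2
  Y(R2) = 0.0001161+0.000j S between n2,n0
  I1: injects 0.292 A into n1 (from n0)
  Y(R3) = 0.5618+0.000j S between n1,n0
  Y(R4) = 0.01953+0.000j S between n2,n1
  I2: injects 0.00967 A into n2 (from n1)
  Y(C1) = 0.000+0.1066j S between n0,n2
  Y(R5) = 0.002151+0.000j S between n1,n0
  Y(R6) = 0.01825+0.000j S between n0,n2
  Y(R7) = 0.7874+0.000j S between n0,n2
  Y(R8) = 0.1178+0.000j S between n1,n0
  Y(L1) = 0.000-0.04500j S between n0,n1
  Y(C2) = 0.000+0.002042j S between n2,n1
  Y(R9) = 0.005348+0.000j S between n1,n2
  V1: constraint V(n1)−V(n0) = 10.2
Assemble and solve the 3×3 MNA system:
  V(n1)=10.20+0.000j  V(n2)=0.3650-0.02255j
  i(V1)=-6.958+0.4383j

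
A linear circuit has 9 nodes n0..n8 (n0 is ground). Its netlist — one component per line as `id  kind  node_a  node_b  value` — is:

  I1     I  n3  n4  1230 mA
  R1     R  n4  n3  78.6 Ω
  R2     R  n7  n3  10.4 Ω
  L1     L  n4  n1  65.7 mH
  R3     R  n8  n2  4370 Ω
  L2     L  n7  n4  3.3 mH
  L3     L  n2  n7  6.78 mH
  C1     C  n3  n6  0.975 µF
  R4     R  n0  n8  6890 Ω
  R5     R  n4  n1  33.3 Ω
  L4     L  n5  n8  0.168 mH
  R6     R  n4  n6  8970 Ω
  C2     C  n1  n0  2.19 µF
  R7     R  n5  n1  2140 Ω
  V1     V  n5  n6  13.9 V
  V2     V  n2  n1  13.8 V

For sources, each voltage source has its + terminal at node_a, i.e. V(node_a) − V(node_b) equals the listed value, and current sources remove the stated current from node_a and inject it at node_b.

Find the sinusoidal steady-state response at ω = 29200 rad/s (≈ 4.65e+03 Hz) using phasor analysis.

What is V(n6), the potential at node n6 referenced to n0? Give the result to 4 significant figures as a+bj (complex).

Apply KCL at each of the 8 non-ground nodes and solve the resulting linear system.
Node n1: branches {L1, R5, C2, R7, V2} → V_1 = 0.09982-0.03572j
Node n2: branches {R3, L3, V2} → V_2 = 13.90-0.03572j
Node n3: branches {I1, R1, R2, C1} → V_3 = -31.01-43.30j
Node n4: branches {I1, R1, L1, L2, R5, R6} → V_4 = 8.935-4.978j
Node n5: branches {L4, R7, V1} → V_5 = -15.66-44.03j
Node n6: branches {C1, R6, V1} → V_6 = -29.56-44.03j
Node n7: branches {R2, L2, L3} → V_7 = -23.72-48.80j
Node n8: branches {R3, R4, L4} → V_8 = -15.74-43.98j
Source currents: i(V1)=0.01643+0.03700j, i(V2)=-0.2531+0.1800j

-29.56-44.03j V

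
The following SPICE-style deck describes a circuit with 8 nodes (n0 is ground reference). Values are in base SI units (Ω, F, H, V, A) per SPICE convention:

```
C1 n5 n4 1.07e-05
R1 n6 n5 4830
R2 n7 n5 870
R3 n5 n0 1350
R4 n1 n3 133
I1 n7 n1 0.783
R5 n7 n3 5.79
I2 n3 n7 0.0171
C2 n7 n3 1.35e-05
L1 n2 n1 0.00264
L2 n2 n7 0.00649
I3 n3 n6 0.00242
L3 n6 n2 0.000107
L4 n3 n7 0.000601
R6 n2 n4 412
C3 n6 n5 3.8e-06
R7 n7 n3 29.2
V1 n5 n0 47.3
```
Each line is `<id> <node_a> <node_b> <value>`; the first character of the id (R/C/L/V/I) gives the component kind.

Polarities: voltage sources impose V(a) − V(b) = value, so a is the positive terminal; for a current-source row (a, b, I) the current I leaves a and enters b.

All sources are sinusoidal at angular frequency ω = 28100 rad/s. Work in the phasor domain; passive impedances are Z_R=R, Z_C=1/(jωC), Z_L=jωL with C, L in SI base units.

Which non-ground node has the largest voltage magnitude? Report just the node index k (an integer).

1

Element admittances at ω=28100 rad/s:
  Y(C1) = 0.000+0.3007j S between n5,n4
  Y(R1) = 0.0002070+0.000j S between n6,n5
  Y(R2) = 0.001149+0.000j S between n7,n5
  Y(R3) = 0.0007407+0.000j S between n5,n0
  Y(R4) = 0.007519+0.000j S between n1,n3
  I1: injects 0.783 A into n1 (from n7)
  Y(R5) = 0.1727+0.000j S between n7,n3
  I2: injects 0.0171 A into n7 (from n3)
  Y(C2) = 0.000+0.3793j S between n7,n3
  Y(L1) = 0.000-0.01348j S between n2,n1
  Y(L2) = 0.000-0.005483j S between n2,n7
  I3: injects 0.00242 A into n6 (from n3)
  Y(L3) = 0.000-0.3326j S between n6,n2
  Y(L4) = 0.000-0.05921j S between n3,n7
  Y(R6) = 0.002427+0.000j S between n2,n4
  Y(C3) = 0.000+0.1068j S between n6,n5
  Y(R7) = 0.03425+0.000j S between n7,n3
  V1: constraint V(n5)−V(n0) = 47.3
Assemble and solve the 8×8 MNA system:
  V(n1)=69.12+13.93j  V(n2)=47.48-0.4280j  V(n3)=-9.276-24.85j  V(n4)=47.30-0.001507j  V(n5)=47.30+0.000j  V(n6)=47.57-0.6199j  V(n7)=-10.73-24.01j
  i(V1)=-0.03504+0.000j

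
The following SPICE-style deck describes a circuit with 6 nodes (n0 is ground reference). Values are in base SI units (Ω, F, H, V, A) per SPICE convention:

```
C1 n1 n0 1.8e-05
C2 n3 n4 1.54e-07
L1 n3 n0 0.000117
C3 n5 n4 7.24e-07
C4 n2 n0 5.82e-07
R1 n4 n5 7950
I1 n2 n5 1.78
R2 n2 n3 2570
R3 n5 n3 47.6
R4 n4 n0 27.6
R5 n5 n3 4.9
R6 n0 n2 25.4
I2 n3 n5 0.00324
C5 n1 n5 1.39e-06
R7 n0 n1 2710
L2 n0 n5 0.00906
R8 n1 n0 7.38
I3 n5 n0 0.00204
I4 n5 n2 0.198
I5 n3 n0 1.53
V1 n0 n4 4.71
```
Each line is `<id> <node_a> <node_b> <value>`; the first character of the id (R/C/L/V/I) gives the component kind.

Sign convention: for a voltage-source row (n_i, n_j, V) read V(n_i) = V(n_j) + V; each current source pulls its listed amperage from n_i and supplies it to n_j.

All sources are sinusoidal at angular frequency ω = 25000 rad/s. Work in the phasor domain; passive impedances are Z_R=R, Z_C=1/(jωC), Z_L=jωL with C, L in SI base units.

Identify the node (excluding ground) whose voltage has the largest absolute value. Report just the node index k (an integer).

2

MNA unknowns: 5 node voltages V₁..V_5 plus 1 source current (V1)
C1: Y=0.000+0.4500j on G[1,0]
C2: Y=0.000+0.003850j on G[3,4]
L1: Y=0.000-0.3419j on G[3,0]
C3: Y=0.000+0.01810j on G[5,4]
C4: Y=0.000+0.01455j on G[2,0]
R1: Y=0.0001258+0.000j on G[4,5]
I1: z[2]−=1.78, z[5]+=1.78
R2: Y=0.0003891+0.000j on G[2,3]
R3: Y=0.02101+0.000j on G[5,3]
R4: Y=0.03623+0.000j on G[4,0]
R5: Y=0.2041+0.000j on G[5,3]
R6: Y=0.03937+0.000j on G[0,2]
I2: z[3]−=0.00324, z[5]+=0.00324
C5: Y=0.000+0.03475j on G[1,5]
R7: Y=0.0003690+0.000j on G[0,1]
L2: Y=0.000-0.004415j on G[0,5]
R8: Y=0.1355+0.000j on G[1,0]
I3: z[5]−=0.00204, z[0]+=0.00204
I4: z[5]−=0.198, z[2]+=0.198
I5: z[3]−=1.53, z[0]+=1.53
V1: row V0−V4=4.71, i_V1 at 0,4
solve → V1=0.5674+0.0006732j, V2=-35.08+12.84j, V3=1.366-0.2154j, V4=-4.710+0.000j, V5=7.917-2.209j
aux → i_V1=-0.2131-0.2517j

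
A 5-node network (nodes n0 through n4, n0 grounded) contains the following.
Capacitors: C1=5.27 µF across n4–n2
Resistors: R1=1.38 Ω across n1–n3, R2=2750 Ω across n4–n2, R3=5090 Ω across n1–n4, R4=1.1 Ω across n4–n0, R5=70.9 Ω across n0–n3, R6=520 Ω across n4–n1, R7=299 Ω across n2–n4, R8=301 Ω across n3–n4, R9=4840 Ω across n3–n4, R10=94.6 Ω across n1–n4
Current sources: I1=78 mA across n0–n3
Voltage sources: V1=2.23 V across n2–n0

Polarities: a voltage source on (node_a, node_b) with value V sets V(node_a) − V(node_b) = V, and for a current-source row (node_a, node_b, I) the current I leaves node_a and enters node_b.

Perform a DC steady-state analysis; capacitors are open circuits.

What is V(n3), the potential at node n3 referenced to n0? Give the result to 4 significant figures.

Apply KCL at each of the 4 non-ground nodes and solve the resulting linear system.
Node n1: branches {R1, R3, R6, R10} → V_1 = 2.575
Node n2: branches {C1, R2, R7, V1} → V_2 = 2.230
Node n3: branches {R1, R5, R8, R9, I1} → V_3 = 2.620
Node n4: branches {C1, R2, R3, R4, R6, R7, R8, R9, R10} → V_4 = 0.05403
Source currents: i(V1)=-0.008069

2.620 V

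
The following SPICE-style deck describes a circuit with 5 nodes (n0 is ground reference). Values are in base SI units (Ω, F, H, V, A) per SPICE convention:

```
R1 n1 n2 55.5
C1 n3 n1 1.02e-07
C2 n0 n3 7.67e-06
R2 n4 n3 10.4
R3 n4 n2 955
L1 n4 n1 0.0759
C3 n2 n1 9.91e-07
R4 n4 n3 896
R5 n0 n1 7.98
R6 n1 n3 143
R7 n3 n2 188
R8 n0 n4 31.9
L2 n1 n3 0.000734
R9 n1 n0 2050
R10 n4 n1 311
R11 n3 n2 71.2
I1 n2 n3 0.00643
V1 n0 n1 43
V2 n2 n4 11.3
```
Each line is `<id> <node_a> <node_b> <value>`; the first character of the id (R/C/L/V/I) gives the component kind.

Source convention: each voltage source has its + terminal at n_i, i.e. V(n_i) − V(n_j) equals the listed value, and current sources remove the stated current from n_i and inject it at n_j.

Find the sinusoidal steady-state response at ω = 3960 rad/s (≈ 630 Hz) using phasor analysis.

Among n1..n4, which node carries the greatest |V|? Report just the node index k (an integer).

Element admittances at ω=3960 rad/s:
  Y(R1) = 0.01802+0.000j S between n1,n2
  Y(C1) = 0.000+0.0004039j S between n3,n1
  Y(C2) = 0.000+0.03037j S between n0,n3
  Y(R2) = 0.09615+0.000j S between n4,n3
  Y(R3) = 0.001047+0.000j S between n4,n2
  Y(L1) = 0.000-0.003327j S between n4,n1
  Y(C3) = 0.000+0.003924j S between n2,n1
  Y(R4) = 0.001116+0.000j S between n4,n3
  Y(R5) = 0.1253+0.000j S between n0,n1
  Y(R6) = 0.006993+0.000j S between n1,n3
  Y(R7) = 0.005319+0.000j S between n3,n2
  Y(R8) = 0.03135+0.000j S between n0,n4
  Y(L2) = 0.000-0.3440j S between n1,n3
  Y(R9) = 0.0004878+0.000j S between n1,n0
  Y(R10) = 0.003215+0.000j S between n4,n1
  Y(R11) = 0.01404+0.000j S between n3,n2
  I1: injects 0.00643 A into n3 (from n2)
  V1: constraint V(n0)−V(n1) = 43
  V2: constraint V(n2)−V(n4) = 11.3
Assemble and solve the 6×6 MNA system:
  V(n1)=-43.00+0.000j  V(n2)=-28.76+1.963j  V(n3)=-46.62+3.244j  V(n4)=-40.06+1.963j
  i(V1)=-6.764-1.354j  i(V2)=-0.6131-0.06648j

3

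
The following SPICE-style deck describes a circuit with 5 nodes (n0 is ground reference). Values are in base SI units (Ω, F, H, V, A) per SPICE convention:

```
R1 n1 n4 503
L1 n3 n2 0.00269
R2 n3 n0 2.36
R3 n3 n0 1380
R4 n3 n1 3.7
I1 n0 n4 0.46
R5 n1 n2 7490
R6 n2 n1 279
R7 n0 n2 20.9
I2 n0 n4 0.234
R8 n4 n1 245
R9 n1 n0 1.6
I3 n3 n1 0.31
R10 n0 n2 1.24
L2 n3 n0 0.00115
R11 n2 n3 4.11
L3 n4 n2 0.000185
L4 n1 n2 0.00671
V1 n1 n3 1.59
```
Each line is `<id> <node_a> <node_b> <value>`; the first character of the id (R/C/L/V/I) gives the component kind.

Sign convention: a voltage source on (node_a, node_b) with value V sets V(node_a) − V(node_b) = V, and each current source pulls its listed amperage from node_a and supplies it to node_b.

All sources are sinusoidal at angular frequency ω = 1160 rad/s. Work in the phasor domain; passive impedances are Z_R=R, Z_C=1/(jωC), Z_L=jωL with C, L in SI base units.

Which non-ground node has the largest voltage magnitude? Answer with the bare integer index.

1

Element admittances at ω=1160 rad/s:
  Y(R1) = 0.001988+0.000j S between n1,n4
  Y(L1) = 0.000-0.3205j S between n3,n2
  Y(R2) = 0.4237+0.000j S between n3,n0
  Y(R3) = 0.0007246+0.000j S between n3,n0
  Y(R4) = 0.2703+0.000j S between n3,n1
  I1: injects 0.46 A into n4 (from n0)
  Y(R5) = 0.0001335+0.000j S between n1,n2
  Y(R6) = 0.003584+0.000j S between n2,n1
  Y(R7) = 0.04785+0.000j S between n0,n2
  I2: injects 0.234 A into n4 (from n0)
  Y(R8) = 0.004082+0.000j S between n4,n1
  Y(R9) = 0.6250+0.000j S between n1,n0
  I3: injects 0.31 A into n1 (from n3)
  Y(R10) = 0.8065+0.000j S between n0,n2
  Y(L2) = 0.000-0.7496j S between n3,n0
  Y(R11) = 0.2433+0.000j S between n2,n3
  Y(L3) = 0.000-4.660j S between n4,n2
  Y(L4) = 0.000-0.1285j S between n1,n2
  V1: constraint V(n1)−V(n3) = 1.59
Assemble and solve the 5×5 MNA system:
  V(n1)=1.208-0.3205j  V(n2)=0.3998+0.05844j  V(n3)=-0.3821-0.3205j  V(n4)=0.4005+0.2084j
  i(V1)=-0.8339+0.3088j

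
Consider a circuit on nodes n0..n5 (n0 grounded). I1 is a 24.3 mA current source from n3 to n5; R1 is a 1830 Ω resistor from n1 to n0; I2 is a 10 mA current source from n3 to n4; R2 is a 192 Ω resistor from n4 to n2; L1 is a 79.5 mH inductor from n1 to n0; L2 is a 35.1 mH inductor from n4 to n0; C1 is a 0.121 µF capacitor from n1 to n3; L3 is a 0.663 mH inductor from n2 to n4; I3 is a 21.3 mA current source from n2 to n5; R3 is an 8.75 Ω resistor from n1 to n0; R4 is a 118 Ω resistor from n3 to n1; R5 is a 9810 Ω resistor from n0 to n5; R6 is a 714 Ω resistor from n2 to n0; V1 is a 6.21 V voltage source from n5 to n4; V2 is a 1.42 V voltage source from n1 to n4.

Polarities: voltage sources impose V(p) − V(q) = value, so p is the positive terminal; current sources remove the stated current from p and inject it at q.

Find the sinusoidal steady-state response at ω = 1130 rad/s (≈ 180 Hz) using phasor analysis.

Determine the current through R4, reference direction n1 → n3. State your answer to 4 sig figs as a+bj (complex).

Element admittances at ω=1130 rad/s:
  I1: injects 0.0243 A into n5 (from n3)
  Y(R1) = 0.0005464+0.000j S between n1,n0
  I2: injects 0.01 A into n4 (from n3)
  Y(R2) = 0.005208+0.000j S between n4,n2
  Y(L1) = 0.000-0.01113j S between n1,n0
  Y(L2) = 0.000-0.02521j S between n4,n0
  Y(C1) = 0.000+0.0001367j S between n1,n3
  Y(L3) = 0.000-1.335j S between n2,n4
  I3: injects 0.0213 A into n5 (from n2)
  Y(R3) = 0.1143+0.000j S between n1,n0
  Y(R4) = 0.008475+0.000j S between n3,n1
  Y(R5) = 0.0001019+0.000j S between n0,n5
  Y(R6) = 0.001401+0.000j S between n2,n0
  V1: constraint V(n5)−V(n4) = 6.21
  V2: constraint V(n1)−V(n4) = 1.42
Assemble and solve the 7×7 MNA system:
  V(n1)=0.09930-0.2765j  V(n2)=-1.321-0.2911j  V(n3)=-3.947-0.2113j  V(n4)=-1.321-0.2765j  V(n5)=4.889-0.2765j
  i(V1)=0.04510+2.819e-05j  i(V2)=-0.04262+0.03286j

0.03429-0.0005533j A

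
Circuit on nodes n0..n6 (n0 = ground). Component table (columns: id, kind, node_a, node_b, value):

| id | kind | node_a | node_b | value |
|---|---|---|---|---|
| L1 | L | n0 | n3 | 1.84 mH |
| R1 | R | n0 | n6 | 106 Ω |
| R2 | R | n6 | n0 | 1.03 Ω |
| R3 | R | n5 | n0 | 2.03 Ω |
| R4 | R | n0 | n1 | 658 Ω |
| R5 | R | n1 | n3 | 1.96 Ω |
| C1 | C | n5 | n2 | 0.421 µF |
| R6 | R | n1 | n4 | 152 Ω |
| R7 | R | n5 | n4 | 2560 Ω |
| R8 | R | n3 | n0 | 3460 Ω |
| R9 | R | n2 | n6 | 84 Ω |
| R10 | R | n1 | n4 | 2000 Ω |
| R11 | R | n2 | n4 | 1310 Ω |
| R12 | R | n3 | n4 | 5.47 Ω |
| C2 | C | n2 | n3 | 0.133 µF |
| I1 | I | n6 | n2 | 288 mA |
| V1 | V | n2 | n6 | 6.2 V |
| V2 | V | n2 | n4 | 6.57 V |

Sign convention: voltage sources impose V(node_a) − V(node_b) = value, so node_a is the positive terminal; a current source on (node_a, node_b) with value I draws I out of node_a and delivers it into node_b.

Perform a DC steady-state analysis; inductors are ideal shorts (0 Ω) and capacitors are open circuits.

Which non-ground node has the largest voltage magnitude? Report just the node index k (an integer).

2

MNA unknowns: 6 node voltages V₁..V_6 plus 3 source currents (L1, V1, V2)
L1: row V0−V3=0, i_L1 at 0,3
R1: Y=0.009434 on G[0,6]
R2: Y=0.9709 on G[6,0]
R3: Y=0.4926 on G[5,0]
R4: Y=0.001520 on G[0,1]
R5: Y=0.5102 on G[1,3]
C1: Y=0.000 on G[5,2]
R6: Y=0.006579 on G[1,4]
R7: Y=0.0003906 on G[5,4]
R8: Y=0.0002890 on G[3,0]
R9: Y=0.01190 on G[2,6]
R10: Y=0.0005000 on G[1,4]
R11: Y=0.0007634 on G[2,4]
R12: Y=0.1828 on G[3,4]
C2: Y=0.000 on G[2,3]
I1: z[6]−=0.288, z[2]+=0.288
V1: row V2−V6=6.2, i_V1 at 2,6
V2: row V2−V4=6.57, i_V2 at 2,4
solve → V1=-0.004228, V2=6.260, V3=0.000, V4=-0.3099, V5=-0.0002455, V6=0.06012
aux → i_L1=0.05881, i_V1=0.2731, i_V2=-0.06395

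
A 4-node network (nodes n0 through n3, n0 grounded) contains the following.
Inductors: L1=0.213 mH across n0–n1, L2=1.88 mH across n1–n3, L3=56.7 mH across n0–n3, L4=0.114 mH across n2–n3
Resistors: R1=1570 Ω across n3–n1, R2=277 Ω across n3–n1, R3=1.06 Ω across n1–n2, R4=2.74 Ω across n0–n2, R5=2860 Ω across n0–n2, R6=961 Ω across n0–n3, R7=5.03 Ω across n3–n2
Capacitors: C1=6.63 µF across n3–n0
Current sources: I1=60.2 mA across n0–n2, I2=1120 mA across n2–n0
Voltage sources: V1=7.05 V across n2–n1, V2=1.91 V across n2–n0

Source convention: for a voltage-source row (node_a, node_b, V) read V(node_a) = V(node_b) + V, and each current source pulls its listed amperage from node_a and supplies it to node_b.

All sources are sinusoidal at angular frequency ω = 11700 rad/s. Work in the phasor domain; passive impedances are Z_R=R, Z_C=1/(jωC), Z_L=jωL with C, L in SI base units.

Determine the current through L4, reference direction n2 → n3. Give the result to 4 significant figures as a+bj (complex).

-0.01718-0.1778j A

MNA unknowns: 3 node voltages V₁..V_3 plus 2 source currents (V1, V2)
L1: Y=0.000-0.4013j on G[0,1]
L2: Y=0.000-0.04546j on G[1,3]
R1: Y=0.0006369+0.000j on G[3,1]
R2: Y=0.003610+0.000j on G[3,1]
C1: Y=0.000+0.07757j on G[3,0]
R3: Y=0.9434+0.000j on G[1,2]
R4: Y=0.3650+0.000j on G[0,2]
I1: z[0]−=0.0602, z[2]+=0.0602
R5: Y=0.0003497+0.000j on G[0,2]
L3: Y=0.000-0.001507j on G[0,3]
R6: Y=0.001041+0.000j on G[0,3]
L4: Y=0.000-0.7497j on G[2,3]
I2: z[2]−=1.12, z[0]+=1.12
R7: Y=0.1988+0.000j on G[3,2]
V1: row V2−V1=7.05, i_V1 at 2,1
V2: row V2−V0=1.91, i_V2 at 2,0
solve → V1=-5.140+0.000j, V2=1.910+0.000j, V3=1.673+0.02291j
aux → i_V1=-6.681+2.372j, i_V2=-1.758-2.190j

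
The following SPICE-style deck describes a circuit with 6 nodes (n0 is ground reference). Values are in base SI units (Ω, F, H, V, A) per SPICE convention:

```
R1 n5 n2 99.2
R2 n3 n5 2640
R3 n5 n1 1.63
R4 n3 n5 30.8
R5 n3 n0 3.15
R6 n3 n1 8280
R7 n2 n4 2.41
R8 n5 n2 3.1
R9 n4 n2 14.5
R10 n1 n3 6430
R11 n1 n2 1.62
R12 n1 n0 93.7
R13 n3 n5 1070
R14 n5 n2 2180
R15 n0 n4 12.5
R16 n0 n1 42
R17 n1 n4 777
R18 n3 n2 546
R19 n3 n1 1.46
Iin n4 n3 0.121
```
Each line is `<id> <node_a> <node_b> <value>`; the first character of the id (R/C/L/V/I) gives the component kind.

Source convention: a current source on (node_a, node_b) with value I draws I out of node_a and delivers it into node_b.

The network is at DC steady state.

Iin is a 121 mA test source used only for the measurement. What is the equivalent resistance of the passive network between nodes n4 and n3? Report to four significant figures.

R_eq = 3.546 Ω

Element admittances at DC:
  Y(R1) = 0.01008 S between n5,n2
  Y(R2) = 0.0003788 S between n3,n5
  Y(R3) = 0.6135 S between n5,n1
  Y(R4) = 0.03247 S between n3,n5
  Y(R5) = 0.3175 S between n3,n0
  Y(R6) = 0.0001208 S between n3,n1
  Y(R7) = 0.4149 S between n2,n4
  Y(R8) = 0.3226 S between n5,n2
  Y(R9) = 0.06897 S between n4,n2
  Y(R10) = 0.0001555 S between n1,n3
  Y(R11) = 0.6173 S between n1,n2
  Y(R12) = 0.01067 S between n1,n0
  Y(R13) = 0.0009346 S between n3,n5
  Y(R14) = 0.0004587 S between n5,n2
  Y(R15) = 0.08000 S between n0,n4
  Y(R16) = 0.02381 S between n0,n1
  Y(R17) = 0.001287 S between n1,n4
  Y(R18) = 0.001832 S between n3,n2
  Y(R19) = 0.6849 S between n3,n1
  Iin: injects 0.121 A into n3 (from n4)
Assemble and solve the 5×5 MNA system:
  V(n1)=-0.03702  V(n2)=-0.1464  V(n3)=0.08958  V(n4)=-0.3395  V(n5)=-0.06982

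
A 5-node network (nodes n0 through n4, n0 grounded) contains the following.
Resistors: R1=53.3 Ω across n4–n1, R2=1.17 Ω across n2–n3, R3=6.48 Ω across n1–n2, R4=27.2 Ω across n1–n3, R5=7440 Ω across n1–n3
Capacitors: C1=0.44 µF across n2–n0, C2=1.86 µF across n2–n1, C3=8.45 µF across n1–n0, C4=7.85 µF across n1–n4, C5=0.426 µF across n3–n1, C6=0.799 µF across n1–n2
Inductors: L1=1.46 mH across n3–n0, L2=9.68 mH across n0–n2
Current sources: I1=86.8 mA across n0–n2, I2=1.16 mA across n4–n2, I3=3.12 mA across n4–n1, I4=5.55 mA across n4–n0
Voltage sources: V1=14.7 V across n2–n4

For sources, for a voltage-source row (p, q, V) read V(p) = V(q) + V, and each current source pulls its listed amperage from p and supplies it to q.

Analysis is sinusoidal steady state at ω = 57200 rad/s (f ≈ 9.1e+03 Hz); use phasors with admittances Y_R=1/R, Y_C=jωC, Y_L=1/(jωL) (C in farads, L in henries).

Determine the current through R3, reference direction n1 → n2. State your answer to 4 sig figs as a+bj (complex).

-1.472-0.3977j A

Element admittances at ω=57200 rad/s:
  Y(R1) = 0.01876+0.000j S between n4,n1
  Y(C1) = 0.000+0.02517j S between n2,n0
  Y(C2) = 0.000+0.1064j S between n2,n1
  Y(R2) = 0.8547+0.000j S between n2,n3
  Y(R3) = 0.1543+0.000j S between n1,n2
  Y(R4) = 0.03676+0.000j S between n1,n3
  Y(C3) = 0.000+0.4833j S between n1,n0
  Y(C4) = 0.000+0.4490j S between n1,n4
  Y(L1) = 0.000-0.01197j S between n3,n0
  I1: injects 0.0868 A into n2 (from n0)
  Y(R5) = 0.0001344+0.000j S between n1,n3
  Y(C5) = 0.000+0.02437j S between n3,n1
  Y(L2) = 0.000-0.001806j S between n0,n2
  I2: injects 0.00116 A into n2 (from n4)
  Y(C6) = 0.000+0.04570j S between n1,n2
  I3: injects 0.00312 A into n1 (from n4)
  I4: injects 0.00555 A into n0 (from n4)
  V1: constraint V(n2)−V(n4) = 14.7
Assemble and solve the 5×5 MNA system:
  V(n1)=-0.2283-0.2293j  V(n2)=9.311+2.348j  V(n3)=8.952+2.111j  V(n4)=-5.389+2.348j
  i(V1)=-1.244-2.269j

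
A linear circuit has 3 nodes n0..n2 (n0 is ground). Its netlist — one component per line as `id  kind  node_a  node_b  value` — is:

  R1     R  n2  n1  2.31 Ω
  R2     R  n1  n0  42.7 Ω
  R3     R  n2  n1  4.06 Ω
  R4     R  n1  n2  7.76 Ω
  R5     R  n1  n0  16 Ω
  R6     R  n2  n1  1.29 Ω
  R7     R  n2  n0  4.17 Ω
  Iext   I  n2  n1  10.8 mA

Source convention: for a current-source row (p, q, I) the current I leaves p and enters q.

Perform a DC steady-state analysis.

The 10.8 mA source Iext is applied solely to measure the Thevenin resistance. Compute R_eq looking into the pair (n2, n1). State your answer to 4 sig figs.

Element admittances at DC:
  Y(R1) = 0.4329 S between n2,n1
  Y(R2) = 0.02342 S between n1,n0
  Y(R3) = 0.2463 S between n2,n1
  Y(R4) = 0.1289 S between n1,n2
  Y(R5) = 0.06250 S between n1,n0
  Y(R6) = 0.7752 S between n2,n1
  Y(R7) = 0.2398 S between n2,n0
  Iext: injects 0.0108 A into n1 (from n2)
Assemble and solve the 2×2 MNA system:
  V(n1)=0.004829  V(n2)=-0.001730

R_eq = 0.6073 Ω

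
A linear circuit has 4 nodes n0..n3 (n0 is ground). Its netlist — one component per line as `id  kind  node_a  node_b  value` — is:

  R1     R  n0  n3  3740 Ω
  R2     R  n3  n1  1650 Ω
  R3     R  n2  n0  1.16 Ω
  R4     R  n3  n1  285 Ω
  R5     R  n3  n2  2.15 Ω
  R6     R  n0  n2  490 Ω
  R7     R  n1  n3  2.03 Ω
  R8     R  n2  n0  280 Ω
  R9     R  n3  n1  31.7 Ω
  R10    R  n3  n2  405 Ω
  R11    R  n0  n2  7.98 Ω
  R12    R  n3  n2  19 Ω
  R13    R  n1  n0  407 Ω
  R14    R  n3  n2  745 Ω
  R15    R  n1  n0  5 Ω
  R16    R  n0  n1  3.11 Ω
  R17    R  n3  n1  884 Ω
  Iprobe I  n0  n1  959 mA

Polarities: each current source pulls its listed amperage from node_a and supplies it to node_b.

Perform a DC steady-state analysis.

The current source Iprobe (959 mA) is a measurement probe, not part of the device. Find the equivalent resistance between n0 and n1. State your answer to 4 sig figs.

R_eq = 1.366 Ω

Element admittances at DC:
  Y(R1) = 0.0002674 S between n0,n3
  Y(R2) = 0.0006061 S between n3,n1
  Y(R3) = 0.8621 S between n2,n0
  Y(R4) = 0.003509 S between n3,n1
  Y(R5) = 0.4651 S between n3,n2
  Y(R6) = 0.002041 S between n0,n2
  Y(R7) = 0.4926 S between n1,n3
  Y(R8) = 0.003571 S between n2,n0
  Y(R9) = 0.03155 S between n3,n1
  Y(R10) = 0.002469 S between n3,n2
  Y(R11) = 0.1253 S between n0,n2
  Y(R12) = 0.05263 S between n3,n2
  Y(R13) = 0.002457 S between n1,n0
  Y(R14) = 0.001342 S between n3,n2
  Y(R15) = 0.2000 S between n1,n0
  Y(R16) = 0.3215 S between n0,n1
  Y(R17) = 0.001131 S between n3,n1
  Iprobe: injects 0.959 A into n1 (from n0)
Assemble and solve the 3×3 MNA system:
  V(n1)=1.310  V(n2)=0.2741  V(n3)=0.7959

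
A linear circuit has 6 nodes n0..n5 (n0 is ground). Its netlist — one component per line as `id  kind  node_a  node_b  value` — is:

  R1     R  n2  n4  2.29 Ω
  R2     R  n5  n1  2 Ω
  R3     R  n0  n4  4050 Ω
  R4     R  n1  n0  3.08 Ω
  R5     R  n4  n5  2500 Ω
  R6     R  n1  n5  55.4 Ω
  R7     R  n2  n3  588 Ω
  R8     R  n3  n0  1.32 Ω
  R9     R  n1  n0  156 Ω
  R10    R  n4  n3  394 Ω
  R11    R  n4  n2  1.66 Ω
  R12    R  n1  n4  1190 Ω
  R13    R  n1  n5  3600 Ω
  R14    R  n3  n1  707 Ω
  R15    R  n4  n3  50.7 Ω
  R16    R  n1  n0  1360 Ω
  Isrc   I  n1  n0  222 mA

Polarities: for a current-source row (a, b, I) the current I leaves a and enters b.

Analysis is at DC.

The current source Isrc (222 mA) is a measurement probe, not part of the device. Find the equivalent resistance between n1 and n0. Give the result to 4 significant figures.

Apply KCL at each of the 5 non-ground nodes and solve the resulting linear system.
Node n1: branches {R2, R4, R6, R9, R12, R13, R14, R16, Isrc} → V_1 = -0.6639
Node n2: branches {R1, R7, R11} → V_2 = -0.03442
Node n3: branches {R7, R8, R10, R14, R15} → V_3 = -0.002254
Node n4: branches {R1, R3, R5, R10, R11, R12, R15} → V_4 = -0.03447
Node n5: branches {R2, R5, R6, R13} → V_5 = -0.6634

R_eq = 2.990 Ω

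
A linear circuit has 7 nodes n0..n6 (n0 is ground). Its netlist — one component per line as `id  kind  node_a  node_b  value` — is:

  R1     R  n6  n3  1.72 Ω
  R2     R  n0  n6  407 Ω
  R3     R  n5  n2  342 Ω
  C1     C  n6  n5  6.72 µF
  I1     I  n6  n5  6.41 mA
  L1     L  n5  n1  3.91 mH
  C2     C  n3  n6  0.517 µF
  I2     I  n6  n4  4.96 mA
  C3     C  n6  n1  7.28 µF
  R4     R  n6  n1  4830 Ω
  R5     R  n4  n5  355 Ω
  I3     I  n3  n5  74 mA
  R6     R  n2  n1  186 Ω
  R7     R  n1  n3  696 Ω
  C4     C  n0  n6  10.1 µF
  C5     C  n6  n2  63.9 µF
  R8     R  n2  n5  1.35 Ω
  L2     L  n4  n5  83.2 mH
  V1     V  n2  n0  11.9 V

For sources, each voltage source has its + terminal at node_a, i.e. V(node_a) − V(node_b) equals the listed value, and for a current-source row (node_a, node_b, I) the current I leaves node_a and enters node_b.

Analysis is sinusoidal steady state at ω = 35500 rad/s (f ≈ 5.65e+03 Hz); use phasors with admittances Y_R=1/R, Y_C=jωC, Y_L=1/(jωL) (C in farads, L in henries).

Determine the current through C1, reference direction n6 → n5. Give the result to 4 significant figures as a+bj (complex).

-0.1086-0.3502j A

Element admittances at ω=35500 rad/s:
  Y(R1) = 0.5814+0.000j S between n6,n3
  Y(R2) = 0.002457+0.000j S between n0,n6
  Y(R3) = 0.002924+0.000j S between n5,n2
  Y(C1) = 0.000+0.2386j S between n6,n5
  I1: injects 0.00641 A into n5 (from n6)
  Y(L1) = 0.000-0.007204j S between n5,n1
  Y(C2) = 0.000+0.01835j S between n3,n6
  I2: injects 0.00496 A into n4 (from n6)
  Y(C3) = 0.000+0.2584j S between n6,n1
  Y(R4) = 0.0002070+0.000j S between n6,n1
  Y(R5) = 0.002817+0.000j S between n4,n5
  I3: injects 0.074 A into n5 (from n3)
  Y(R6) = 0.005376+0.000j S between n2,n1
  Y(R7) = 0.001437+0.000j S between n1,n3
  Y(C4) = 0.000+0.3585j S between n0,n6
  Y(C5) = 0.000+2.268j S between n6,n2
  Y(R8) = 0.7407+0.000j S between n2,n5
  Y(L2) = 0.000-0.0003386j S between n4,n5
  V1: constraint V(n2)−V(n0) = 11.9
Assemble and solve the 7×7 MNA system:
  V(n1)=10.36-0.02043j  V(n2)=11.90+0.000j  V(n3)=10.28+0.002890j  V(n4)=13.61-0.2477j  V(n5)=11.87-0.4563j  V(n6)=10.41-0.001060j
  i(V1)=-0.02595-3.731j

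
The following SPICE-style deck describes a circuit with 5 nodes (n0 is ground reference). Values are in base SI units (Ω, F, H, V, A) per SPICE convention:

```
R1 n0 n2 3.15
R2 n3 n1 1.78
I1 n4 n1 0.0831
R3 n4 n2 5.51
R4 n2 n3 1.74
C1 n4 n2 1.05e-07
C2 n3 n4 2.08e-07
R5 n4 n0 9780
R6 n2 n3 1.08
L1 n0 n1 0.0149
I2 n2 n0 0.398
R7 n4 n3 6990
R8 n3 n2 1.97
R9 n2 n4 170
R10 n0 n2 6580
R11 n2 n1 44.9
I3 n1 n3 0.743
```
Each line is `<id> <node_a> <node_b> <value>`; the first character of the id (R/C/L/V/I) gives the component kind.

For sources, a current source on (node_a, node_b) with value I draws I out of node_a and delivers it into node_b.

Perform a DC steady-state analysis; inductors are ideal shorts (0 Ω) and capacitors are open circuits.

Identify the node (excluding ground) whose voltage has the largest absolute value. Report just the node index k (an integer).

MNA unknowns: 4 node voltages V₁..V_4 plus 1 source current (L1)
R1: Y=0.3175 on G[0,2]
R2: Y=0.5618 on G[3,1]
I1: z[4]−=0.0831, z[1]+=0.0831
R3: Y=0.1815 on G[4,2]
R4: Y=0.5747 on G[2,3]
C1: Y=0.000 on G[4,2]
C2: Y=0.000 on G[3,4]
R5: Y=0.0001022 on G[4,0]
R6: Y=0.9259 on G[2,3]
L1: row V0−V1=0, i_L1 at 0,1
I2: z[2]−=0.398, z[0]+=0.398
R7: Y=0.0001431 on G[4,3]
R8: Y=0.5076 on G[3,2]
R9: Y=0.005882 on G[2,4]
R10: Y=0.0001520 on G[0,2]
R11: Y=0.02227 on G[2,1]
I3: z[1]−=0.743, z[3]+=0.743
solve → V1=0.000, V2=0.1278, V3=0.3889, V4=-0.3150
aux → i_L1=0.4386

3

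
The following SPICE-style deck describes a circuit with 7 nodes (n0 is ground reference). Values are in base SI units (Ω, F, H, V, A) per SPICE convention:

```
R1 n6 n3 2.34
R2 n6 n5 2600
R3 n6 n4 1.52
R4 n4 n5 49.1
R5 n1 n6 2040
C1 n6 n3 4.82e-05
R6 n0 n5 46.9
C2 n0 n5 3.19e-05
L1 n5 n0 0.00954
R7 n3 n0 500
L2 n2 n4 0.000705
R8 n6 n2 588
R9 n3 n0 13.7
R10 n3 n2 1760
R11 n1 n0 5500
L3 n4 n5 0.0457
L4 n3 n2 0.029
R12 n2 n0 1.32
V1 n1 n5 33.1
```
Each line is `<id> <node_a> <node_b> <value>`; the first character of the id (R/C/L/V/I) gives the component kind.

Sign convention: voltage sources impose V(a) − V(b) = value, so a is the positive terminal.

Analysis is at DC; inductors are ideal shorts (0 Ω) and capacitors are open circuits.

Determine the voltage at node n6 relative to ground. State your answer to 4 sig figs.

0.01492 V

Apply KCL at each of the 6 non-ground nodes and solve the resulting linear system.
Node n1: branches {R5, R11, V1} → V_1 = 33.10
Node n2: branches {L2, R8, R10, L4, R12} → V_2 = 0.000
Node n3: branches {R1, C1, R7, R9, R10, L4} → V_3 = 0.000
Node n4: branches {R3, R4, L2, L3} → V_4 = 0.000
Node n5: branches {R2, R4, R6, C2, L1, L3, V1} → V_5 = 0.000
Node n6: branches {R1, R2, R3, R5, C1, R8} → V_6 = 0.01492
Source currents: i(L1)=-0.006018, i(L2)=0.006400, i(L3)=0.01621, i(L4)=0.006374, i(V1)=-0.02224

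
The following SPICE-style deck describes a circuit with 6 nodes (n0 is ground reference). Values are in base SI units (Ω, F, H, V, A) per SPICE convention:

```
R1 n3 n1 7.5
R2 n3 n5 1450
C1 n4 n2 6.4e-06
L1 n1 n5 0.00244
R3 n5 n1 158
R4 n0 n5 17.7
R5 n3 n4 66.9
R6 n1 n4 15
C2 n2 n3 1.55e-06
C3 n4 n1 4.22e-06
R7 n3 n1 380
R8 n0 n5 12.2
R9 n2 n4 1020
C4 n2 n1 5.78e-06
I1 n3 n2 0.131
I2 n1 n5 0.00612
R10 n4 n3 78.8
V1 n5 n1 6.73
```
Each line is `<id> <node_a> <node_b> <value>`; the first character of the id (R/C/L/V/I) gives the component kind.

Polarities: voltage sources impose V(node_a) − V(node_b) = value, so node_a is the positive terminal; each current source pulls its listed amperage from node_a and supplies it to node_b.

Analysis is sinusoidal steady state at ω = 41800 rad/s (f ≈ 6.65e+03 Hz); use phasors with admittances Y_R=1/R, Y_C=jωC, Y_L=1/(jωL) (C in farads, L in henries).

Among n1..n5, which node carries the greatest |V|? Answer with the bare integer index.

3

Element admittances at ω=41800 rad/s:
  Y(R1) = 0.1333+0.000j S between n3,n1
  Y(R2) = 0.0006897+0.000j S between n3,n5
  Y(C1) = 0.000+0.2675j S between n4,n2
  Y(L1) = 0.000-0.009805j S between n1,n5
  Y(R3) = 0.006329+0.000j S between n5,n1
  Y(R4) = 0.05650+0.000j S between n0,n5
  Y(R5) = 0.01495+0.000j S between n3,n4
  Y(R6) = 0.06667+0.000j S between n1,n4
  Y(C2) = 0.000+0.06479j S between n2,n3
  Y(C3) = 0.000+0.1764j S between n4,n1
  Y(R7) = 0.002632+0.000j S between n3,n1
  Y(R8) = 0.08197+0.000j S between n0,n5
  Y(R9) = 0.0009804+0.000j S between n2,n4
  Y(C4) = 0.000+0.2416j S between n2,n1
  I1: injects 0.131 A into n2 (from n3)
  I2: injects 0.00612 A into n5 (from n1)
  Y(R10) = 0.01269+0.000j S between n4,n3
  V1: constraint V(n5)−V(n1) = 6.73
Assemble and solve the 6×6 MNA system:
  V(n1)=-6.730+0.000j  V(n2)=-6.798-0.2649j  V(n3)=-7.322+0.1858j  V(n4)=-6.734-0.1234j  V(n5)=0.000+0.000j
  i(V1)=-0.04152+0.06611j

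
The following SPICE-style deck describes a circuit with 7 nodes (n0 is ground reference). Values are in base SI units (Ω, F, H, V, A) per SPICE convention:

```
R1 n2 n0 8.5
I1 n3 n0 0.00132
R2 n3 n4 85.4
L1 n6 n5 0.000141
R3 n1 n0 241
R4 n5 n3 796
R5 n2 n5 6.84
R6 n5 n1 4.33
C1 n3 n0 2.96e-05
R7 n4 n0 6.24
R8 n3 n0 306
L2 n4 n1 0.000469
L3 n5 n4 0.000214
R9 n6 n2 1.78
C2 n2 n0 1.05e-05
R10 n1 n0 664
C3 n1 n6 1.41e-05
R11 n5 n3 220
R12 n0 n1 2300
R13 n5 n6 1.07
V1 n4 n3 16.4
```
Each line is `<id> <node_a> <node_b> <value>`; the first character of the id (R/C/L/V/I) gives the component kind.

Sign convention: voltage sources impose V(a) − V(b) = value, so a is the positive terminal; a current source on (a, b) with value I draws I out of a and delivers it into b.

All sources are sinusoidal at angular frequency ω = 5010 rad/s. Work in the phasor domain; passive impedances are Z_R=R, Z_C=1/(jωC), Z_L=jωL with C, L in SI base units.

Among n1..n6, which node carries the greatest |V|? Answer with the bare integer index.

3

Element admittances at ω=5010 rad/s:
  Y(R1) = 0.1176+0.000j S between n2,n0
  I1: injects 0.00132 A into n0 (from n3)
  Y(R2) = 0.01171+0.000j S between n3,n4
  Y(L1) = 0.000-1.416j S between n6,n5
  Y(R3) = 0.004149+0.000j S between n1,n0
  Y(R4) = 0.001256+0.000j S between n5,n3
  Y(R5) = 0.1462+0.000j S between n2,n5
  Y(R6) = 0.2309+0.000j S between n5,n1
  Y(C1) = 0.000+0.1483j S between n3,n0
  Y(R7) = 0.1603+0.000j S between n4,n0
  Y(R8) = 0.003268+0.000j S between n3,n0
  Y(L2) = 0.000-0.4256j S between n4,n1
  Y(L3) = 0.000-0.9327j S between n5,n4
  Y(R9) = 0.5618+0.000j S between n6,n2
  Y(C2) = 0.000+0.05260j S between n2,n0
  Y(R10) = 0.001506+0.000j S between n1,n0
  Y(C3) = 0.000+0.07064j S between n1,n6
  Y(R11) = 0.004545+0.000j S between n5,n3
  Y(R12) = 0.0004348+0.000j S between n0,n1
  Y(R13) = 0.9346+0.000j S between n5,n6
  V1: constraint V(n4)−V(n3) = 16.4
Assemble and solve the 7×7 MNA system:
  V(n1)=4.541+6.536j  V(n2)=4.458+4.415j  V(n3)=-12.31+6.312j  V(n4)=4.088+6.312j  V(n5)=4.728+5.760j  V(n6)=4.907+5.408j
  i(V1)=-1.266-1.802j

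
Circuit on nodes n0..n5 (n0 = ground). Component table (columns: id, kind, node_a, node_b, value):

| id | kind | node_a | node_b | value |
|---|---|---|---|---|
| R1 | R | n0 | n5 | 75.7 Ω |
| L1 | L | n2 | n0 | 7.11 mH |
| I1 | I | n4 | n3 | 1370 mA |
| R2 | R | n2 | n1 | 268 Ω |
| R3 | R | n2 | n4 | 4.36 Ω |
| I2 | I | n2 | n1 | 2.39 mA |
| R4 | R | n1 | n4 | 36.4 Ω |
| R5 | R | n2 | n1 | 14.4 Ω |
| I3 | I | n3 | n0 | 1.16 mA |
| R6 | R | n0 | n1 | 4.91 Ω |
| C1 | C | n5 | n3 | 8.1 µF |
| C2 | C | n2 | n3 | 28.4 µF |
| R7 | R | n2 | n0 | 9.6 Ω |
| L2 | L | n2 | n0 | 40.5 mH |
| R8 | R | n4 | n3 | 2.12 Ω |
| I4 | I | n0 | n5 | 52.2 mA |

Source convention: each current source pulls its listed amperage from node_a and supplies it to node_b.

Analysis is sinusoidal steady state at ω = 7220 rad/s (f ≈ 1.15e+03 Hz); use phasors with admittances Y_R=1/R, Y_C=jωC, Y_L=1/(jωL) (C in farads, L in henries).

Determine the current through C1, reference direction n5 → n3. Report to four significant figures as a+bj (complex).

0.02767+0.02191j A

Element admittances at ω=7220 rad/s:
  Y(R1) = 0.01321+0.000j S between n0,n5
  Y(L1) = 0.000-0.01948j S between n2,n0
  I1: injects 1.37 A into n3 (from n4)
  Y(R2) = 0.003731+0.000j S between n2,n1
  Y(R3) = 0.2294+0.000j S between n2,n4
  I2: injects 0.00239 A into n1 (from n2)
  Y(R4) = 0.02747+0.000j S between n1,n4
  Y(R5) = 0.06944+0.000j S between n2,n1
  I3: injects 0.00116 A into n0 (from n3)
  Y(R6) = 0.2037+0.000j S between n0,n1
  Y(C1) = 0.000+0.05848j S between n5,n3
  Y(C2) = 0.000+0.2050j S between n2,n3
  Y(R7) = 0.1042+0.000j S between n2,n0
  Y(L2) = 0.000-0.003420j S between n2,n0
  Y(R8) = 0.4717+0.000j S between n4,n3
  I4: injects 0.0522 A into n5 (from n0)
Assemble and solve the 5×5 MNA system:
  V(n1)=-0.01456+0.0004036j  V(n2)=0.2260+0.2593j  V(n3)=1.482-1.186j  V(n4)=-0.8502-0.6861j  V(n5)=1.857-1.659j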